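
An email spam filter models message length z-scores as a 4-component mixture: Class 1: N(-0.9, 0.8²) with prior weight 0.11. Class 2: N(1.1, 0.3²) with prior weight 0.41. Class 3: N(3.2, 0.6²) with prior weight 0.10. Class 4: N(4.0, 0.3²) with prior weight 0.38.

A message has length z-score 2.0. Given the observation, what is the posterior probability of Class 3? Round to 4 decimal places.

The responsibility of component k is π_k f_k(x) divided by Σ_j π_j f_j(x).
Evaluate each component's likelihood at the observed value:
  f_1 = (1/(0.8·√(2π)))·exp(−(2.0−-0.9)²/(2·0.8²)) = 0.498678·exp(-6.57031) = 0.000698827
  f_2 = (1/(0.3·√(2π)))·exp(−(2.0−1.1)²/(2·0.3²)) = 1.329808·exp(-4.50000) = 0.0147728
  f_3 = (1/(0.6·√(2π)))·exp(−(2.0−3.2)²/(2·0.6²)) = 0.664904·exp(-2.00000) = 0.0899849
  f_4 = (1/(0.3·√(2π)))·exp(−(2.0−4.0)²/(2·0.3²)) = 1.329808·exp(-22.22222) = 2.9703e-10
Multiply by the mixture weights:
  π_1·f_1 = 0.11 × 0.000698827 = 7.6871e-05
  π_2·f_2 = 0.41 × 0.0147728 = 0.00605686
  π_3·f_3 = 0.10 × 0.0899849 = 0.00899849
  π_4·f_4 = 0.38 × 2.9703e-10 = 1.12871e-10
Denominator: 7.6871e-05 + 0.00605686 + 0.00899849 + 1.12871e-10 = 0.0151322
So the posterior for Class 3 is 0.00899849 / 0.0151322 ≈ 0.5947.

0.5947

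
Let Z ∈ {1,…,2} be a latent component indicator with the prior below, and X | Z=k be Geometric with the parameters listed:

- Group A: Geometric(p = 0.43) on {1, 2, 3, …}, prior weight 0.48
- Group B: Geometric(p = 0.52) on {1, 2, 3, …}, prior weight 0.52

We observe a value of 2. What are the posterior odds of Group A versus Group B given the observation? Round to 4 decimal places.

0.9064

Posterior odds = (w_i f_i(x)) / (w_j f_j(x)); the normalising sum cancels.
Evaluate each component's likelihood at the observed value:
  f_A = 0.2451
  f_B = 0.2496
Posterior odds = (w_A·f_A) / (w_B·f_B) = (0.48·0.2451) / (0.52·0.2496) = 0.117648 / 0.129792 ≈ 0.9064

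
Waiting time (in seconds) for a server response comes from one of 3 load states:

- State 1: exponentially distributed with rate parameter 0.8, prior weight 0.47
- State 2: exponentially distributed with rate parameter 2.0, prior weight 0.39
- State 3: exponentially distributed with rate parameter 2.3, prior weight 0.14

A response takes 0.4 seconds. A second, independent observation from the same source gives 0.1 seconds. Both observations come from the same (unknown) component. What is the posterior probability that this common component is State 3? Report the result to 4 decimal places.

0.2322

Apply Bayes' rule: the posterior for each component is proportional to its prior times its likelihood at x.
Since both observations come from the same component, the likelihood for component k is f_k(x₁)·f_k(x₂).
  L_1 = [0.580919] × [0.738493] = 0.429005
  L_2 = [0.898658] × [1.63746] = 1.47152
  L_3 = [0.916594] × [1.82743] = 1.67501
Unnormalised posteriors:
  π_1·L_1 = 0.47 × 0.429005 = 0.201632
  π_2·L_2 = 0.39 × 1.47152 = 0.573892
  π_3·L_3 = 0.14 × 1.67501 = 0.234501
Denominator: 0.201632 + 0.573892 + 0.234501 = 1.01003
P(State 3 | x) = 0.234501 / 1.01003 ≈ 0.2322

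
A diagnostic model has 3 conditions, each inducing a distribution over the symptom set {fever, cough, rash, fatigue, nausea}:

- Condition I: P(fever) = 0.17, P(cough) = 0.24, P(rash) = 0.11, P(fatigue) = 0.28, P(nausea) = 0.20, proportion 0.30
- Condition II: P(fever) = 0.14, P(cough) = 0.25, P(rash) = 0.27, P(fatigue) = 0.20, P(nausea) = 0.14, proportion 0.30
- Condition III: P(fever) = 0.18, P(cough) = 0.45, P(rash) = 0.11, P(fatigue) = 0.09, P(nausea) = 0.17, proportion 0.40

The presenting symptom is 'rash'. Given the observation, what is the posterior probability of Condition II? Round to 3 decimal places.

Posterior ∝ prior × likelihood, so P(k | x) ∝ P(Z=k) f_k(x); normalise over all components.
Component likelihoods at x = 'rash':
  f_I = 0.11
  f_II = 0.27
  f_III = 0.11
Prior × likelihood for each component:
  P(Z=I)·f_I = 0.30 × 0.11 = 0.033
  P(Z=II)·f_II = 0.30 × 0.27 = 0.081
  P(Z=III)·f_III = 0.40 × 0.11 = 0.044
Sum: 0.033 + 0.081 + 0.044 = 0.158
P(Condition II | data) ≈ 0.513

0.513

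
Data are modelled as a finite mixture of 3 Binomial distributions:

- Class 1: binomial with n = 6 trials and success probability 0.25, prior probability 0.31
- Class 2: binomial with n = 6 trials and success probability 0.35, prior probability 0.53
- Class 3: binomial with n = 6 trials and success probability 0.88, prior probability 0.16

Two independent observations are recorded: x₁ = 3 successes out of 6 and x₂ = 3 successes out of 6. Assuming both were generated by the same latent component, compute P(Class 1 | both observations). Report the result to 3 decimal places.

Posterior ∝ prior × likelihood, so P(k | x) ∝ P(Z=k) f_k(x); normalise over all components.
Since both observations come from the same component, the likelihood for component k is f_k(x₁)·f_k(x₂).
  p_1 = [C(6,3)·0.25^3·0.75^3 = 20·0.015625·0.421875 = 0.131836] × [0.131836] = 0.0173807
  p_2 = [C(6,3)·0.35^3·0.65^3 = 20·0.042875·0.274625 = 0.235491] × [0.235491] = 0.055456
  p_3 = [C(6,3)·0.88^3·0.12^3 = 20·0.681472·0.001728 = 0.0235517] × [0.0235517] = 0.000554681
Weight by the priors:
  P(Z=1)·p_1 = 0.31 × 0.0173807 = 0.00538802
  P(Z=2)·p_2 = 0.53 × 0.055456 = 0.0293917
  P(Z=3)·p_3 = 0.16 × 0.000554681 = 8.8749e-05
Sum: 0.00538802 + 0.0293917 + 8.8749e-05 = 0.0348684
P(Class 1 | x) ≈ 0.155

0.155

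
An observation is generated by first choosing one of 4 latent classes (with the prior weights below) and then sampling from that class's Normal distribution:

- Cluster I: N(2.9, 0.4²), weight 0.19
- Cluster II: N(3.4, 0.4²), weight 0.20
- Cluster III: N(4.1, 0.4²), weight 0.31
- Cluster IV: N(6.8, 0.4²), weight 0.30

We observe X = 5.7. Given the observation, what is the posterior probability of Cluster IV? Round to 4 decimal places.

Posterior ∝ prior × likelihood, so P(k | x) ∝ π_k f_k(x); normalise over all components.
Normal densities:
  f_I = (1/(0.4·√(2π)))·exp(−(5.7−2.9)²/(2·0.4²)) = 0.997356·exp(-24.50000) = 2.28368e-11
  f_II = (1/(0.4·√(2π)))·exp(−(5.7−3.4)²/(2·0.4²)) = 0.997356·exp(-16.53125) = 6.59811e-08
  f_III = (1/(0.4·√(2π)))·exp(−(5.7−4.1)²/(2·0.4²)) = 0.997356·exp(-8.00000) = 0.000334576
  f_IV = (1/(0.4·√(2π)))·exp(−(5.7−6.8)²/(2·0.4²)) = 0.997356·exp(-3.78125) = 0.0227339
Weight by the priors:
  π_I·f_I = 0.19 × 2.28368e-11 = 4.33899e-12
  π_II·f_II = 0.20 × 6.59811e-08 = 1.31962e-08
  π_III·f_III = 0.31 × 0.000334576 = 0.000103718
  π_IV·f_IV = 0.30 × 0.0227339 = 0.00682017
Evidence: 4.33899e-12 + 1.31962e-08 + 0.000103718 + 0.00682017 = 0.0069239
P(Cluster IV | x) ≈ 0.9850

0.9850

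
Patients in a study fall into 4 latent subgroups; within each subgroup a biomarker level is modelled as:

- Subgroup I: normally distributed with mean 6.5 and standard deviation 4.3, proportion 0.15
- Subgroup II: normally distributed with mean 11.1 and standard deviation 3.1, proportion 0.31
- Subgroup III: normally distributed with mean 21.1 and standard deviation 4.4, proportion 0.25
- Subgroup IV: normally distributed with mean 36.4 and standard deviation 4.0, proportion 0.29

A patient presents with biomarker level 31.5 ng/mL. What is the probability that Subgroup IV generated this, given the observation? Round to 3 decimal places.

0.908

The responsibility of component k is w_k f_k(x) divided by Σ_j w_j f_j(x).
Evaluate each component's likelihood at the observed value:
  f_I = 4.24051e-09
  f_II = 5.08172e-11
  f_III = 0.00555014
  f_IV = 0.047097
Multiply by the mixture weights:
  w_I·f_I = 0.15 × 4.24051e-09 = 6.36077e-10
  w_II·f_II = 0.31 × 5.08172e-11 = 1.57533e-11
  w_III·f_III = 0.25 × 0.00555014 = 0.00138754
  w_IV·f_IV = 0.29 × 0.047097 = 0.0136581
Evidence: 6.36077e-10 + 1.57533e-11 + 0.00138754 + 0.0136581 = 0.0150457
Responsibility of Subgroup IV: 0.0136581 / 0.0150457 ≈ 0.908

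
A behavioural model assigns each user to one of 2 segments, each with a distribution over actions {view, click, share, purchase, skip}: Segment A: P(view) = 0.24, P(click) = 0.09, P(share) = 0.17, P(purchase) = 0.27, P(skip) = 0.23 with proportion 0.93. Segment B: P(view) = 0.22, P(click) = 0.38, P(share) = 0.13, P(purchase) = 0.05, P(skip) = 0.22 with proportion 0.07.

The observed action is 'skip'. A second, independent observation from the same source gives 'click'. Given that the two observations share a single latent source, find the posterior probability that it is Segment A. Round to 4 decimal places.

By Bayes' theorem, P(k | x) = π_k f_k(x) / Σ_j π_j f_j(x).
Since both observations come from the same component, the likelihood for component k is f_k(x₁)·f_k(x₂).
  L_A = [P(skip | comp) = 0.23] × [0.09] = 0.0207
  L_B = [P(skip | comp) = 0.22] × [0.38] = 0.0836
Multiply by the mixture weights:
  π_A·L_A = 0.93 × 0.0207 = 0.019251
  π_B·L_B = 0.07 × 0.0836 = 0.005852
Evidence: 0.019251 + 0.005852 = 0.025103
So the posterior for Segment A is 0.019251 / 0.025103 ≈ 0.7669.

0.7669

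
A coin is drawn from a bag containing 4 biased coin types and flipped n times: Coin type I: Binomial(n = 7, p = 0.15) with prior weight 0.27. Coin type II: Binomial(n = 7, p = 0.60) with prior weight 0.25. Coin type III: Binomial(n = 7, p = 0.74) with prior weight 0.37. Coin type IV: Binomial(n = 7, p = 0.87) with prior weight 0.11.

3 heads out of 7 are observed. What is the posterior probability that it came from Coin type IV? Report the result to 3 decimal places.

Posterior ∝ prior × likelihood, so P(k | x) ∝ P(Z=k) f_k(x); normalise over all components.
Binomial probabilities:
  f_I = C(7,3)·0.15^3·0.85^4 = 35·0.003375·0.522006 = 0.061662
  f_II = C(7,3)·0.60^3·0.40^4 = 35·0.216·0.0256 = 0.193536
  f_III = C(7,3)·0.74^3·0.26^4 = 35·0.405224·0.00456976 = 0.0648122
  f_IV = C(7,3)·0.87^3·0.13^4 = 35·0.658503·0.00028561 = 0.00658263
Weight by the priors:
  P(Z=I)·f_I = 0.27 × 0.061662 = 0.0166487
  P(Z=II)·f_II = 0.25 × 0.193536 = 0.048384
  P(Z=III)·f_III = 0.37 × 0.0648122 = 0.0239805
  P(Z=IV)·f_IV = 0.11 × 0.00658263 = 0.000724089
Marginal: 0.0166487 + 0.048384 + 0.0239805 + 0.000724089 = 0.0897373
P(Coin type IV | 3 heads out of 7) = 0.000724089 / 0.0897373 ≈ 0.008

0.008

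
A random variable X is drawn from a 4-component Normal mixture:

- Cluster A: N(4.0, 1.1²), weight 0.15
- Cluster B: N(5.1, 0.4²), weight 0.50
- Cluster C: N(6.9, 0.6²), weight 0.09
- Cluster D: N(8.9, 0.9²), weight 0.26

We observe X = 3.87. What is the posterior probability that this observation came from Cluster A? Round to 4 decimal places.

Posterior ∝ prior × likelihood, so P(k | x) ∝ π_k f_k(x); normalise over all components.
Normal densities:
  f_A = (1/(1.1·√(2π)))·exp(−(3.87−4.0)²/(2·1.1²)) = 0.362675·exp(-0.00698) = 0.360151
  f_B = (1/(0.4·√(2π)))·exp(−(3.87−5.1)²/(2·0.4²)) = 0.997356·exp(-4.72781) = 0.00882241
  f_C = (1/(0.6·√(2π)))·exp(−(3.87−6.9)²/(2·0.6²)) = 0.664904·exp(-12.75125) = 1.92735e-06
  f_D = (1/(0.9·√(2π)))·exp(−(3.87−8.9)²/(2·0.9²)) = 0.443269·exp(-15.61784) = 7.31015e-08
Unnormalised posteriors:
  π_A·f_A = 0.15 × 0.360151 = 0.0540226
  π_B·f_B = 0.50 × 0.00882241 = 0.0044112
  π_C·f_C = 0.09 × 1.92735e-06 = 1.73462e-07
  π_D·f_D = 0.26 × 7.31015e-08 = 1.90064e-08
Sum: 0.0540226 + 0.0044112 + 1.73462e-07 + 1.90064e-08 = 0.058434
Responsibility of Cluster A: 0.0540226 / 0.058434 ≈ 0.9245

0.9245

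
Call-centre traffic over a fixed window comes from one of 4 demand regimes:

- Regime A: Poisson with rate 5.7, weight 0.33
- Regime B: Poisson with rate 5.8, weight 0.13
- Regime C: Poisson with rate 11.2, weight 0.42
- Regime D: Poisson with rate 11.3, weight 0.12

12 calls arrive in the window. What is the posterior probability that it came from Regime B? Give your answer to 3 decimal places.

Posterior ∝ prior × likelihood, so P(k | x) ∝ π_k f_k(x); normalise over all components.
Component likelihoods at x = 12 calls:
  L_A = e^(−5.7)·5.7^12/12! = 0.00821642
  L_B = e^(−5.8)·5.8^12/12! = 0.0091599
  L_C = e^(−11.2)·11.2^12/12! = 0.11122
  L_D = e^(−11.3)·11.3^12/12! = 0.111964
Multiply by the mixture weights:
  π_A·L_A = 0.33 × 0.00821642 = 0.00271142
  π_B·L_B = 0.13 × 0.0091599 = 0.00119079
  π_C·L_C = 0.42 × 0.11122 = 0.0467122
  π_D·L_D = 0.12 × 0.111964 = 0.0134356
Normaliser: 0.00271142 + 0.00119079 + 0.0467122 + 0.0134356 = 0.06405
P(Regime B | data) ≈ 0.019

0.019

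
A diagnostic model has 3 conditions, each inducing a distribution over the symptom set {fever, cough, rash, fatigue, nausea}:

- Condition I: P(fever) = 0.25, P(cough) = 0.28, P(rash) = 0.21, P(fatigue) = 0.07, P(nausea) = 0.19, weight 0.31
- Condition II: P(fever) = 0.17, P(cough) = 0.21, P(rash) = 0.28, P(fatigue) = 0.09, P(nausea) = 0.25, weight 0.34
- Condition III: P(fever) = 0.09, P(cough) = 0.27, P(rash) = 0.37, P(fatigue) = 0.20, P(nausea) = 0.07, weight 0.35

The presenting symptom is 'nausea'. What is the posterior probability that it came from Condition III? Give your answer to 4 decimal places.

0.1455

Apply Bayes' rule: the posterior for each component is proportional to its prior times its likelihood at x.
Component likelihoods at x = 'nausea':
  f_I = 0.19
  f_II = 0.25
  f_III = 0.07
Unnormalised posteriors:
  P(Z=I)·f_I = 0.31 × 0.19 = 0.0589
  P(Z=II)·f_II = 0.34 × 0.25 = 0.085
  P(Z=III)·f_III = 0.35 × 0.07 = 0.0245
Marginal: 0.0589 + 0.085 + 0.0245 = 0.1684
P(Condition III | the observation) = 0.0245 / 0.1684 ≈ 0.1455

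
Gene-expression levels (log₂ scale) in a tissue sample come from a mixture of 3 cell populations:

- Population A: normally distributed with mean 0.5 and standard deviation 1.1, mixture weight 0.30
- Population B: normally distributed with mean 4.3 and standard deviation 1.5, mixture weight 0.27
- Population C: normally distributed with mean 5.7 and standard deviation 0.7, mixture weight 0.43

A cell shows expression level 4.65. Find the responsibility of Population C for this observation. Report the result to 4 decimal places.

0.5321

Apply Bayes' rule: the posterior for each component is proportional to its prior times its likelihood at x.
Component likelihoods at x = 4.65:
  f_A = (1/(1.1·√(2π)))·exp(−(4.65−0.5)²/(2·1.1²)) = 0.362675·exp(-7.11674) = 0.000294278
  f_B = (1/(1.5·√(2π)))·exp(−(4.65−4.3)²/(2·1.5²)) = 0.265962·exp(-0.02722) = 0.258819
  f_C = (1/(0.7·√(2π)))·exp(−(4.65−5.7)²/(2·0.7²)) = 0.569918·exp(-1.12500) = 0.185025
Weight by the priors:
  π_A·f_A = 0.30 × 0.000294278 = 8.82835e-05
  π_B·f_B = 0.27 × 0.258819 = 0.0698812
  π_C·f_C = 0.43 × 0.185025 = 0.0795608
Sum: 8.82835e-05 + 0.0698812 + 0.0795608 = 0.14953
Responsibility of Population C: 0.0795608 / 0.14953 ≈ 0.5321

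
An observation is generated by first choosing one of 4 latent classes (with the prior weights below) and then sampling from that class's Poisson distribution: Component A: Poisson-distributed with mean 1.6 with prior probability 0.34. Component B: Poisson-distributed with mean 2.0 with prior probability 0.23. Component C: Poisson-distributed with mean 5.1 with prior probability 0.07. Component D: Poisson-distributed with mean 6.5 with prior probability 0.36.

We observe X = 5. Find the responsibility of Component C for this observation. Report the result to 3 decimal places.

0.156

Apply Bayes' rule: the posterior for each component is proportional to its prior times its likelihood at x.
Component likelihoods at x = 5:
  f_A = e^(−1.6)·1.6^5/5! = 0.017642
  f_B = e^(−2.0)·2.0^5/5! = 0.0360894
  f_C = e^(−5.1)·5.1^5/5! = 0.175294
  f_D = e^(−6.5)·6.5^5/5! = 0.145369
Weight by the priors:
  P(Z=A)·f_A = 0.34 × 0.017642 = 0.00599828
  P(Z=B)·f_B = 0.23 × 0.0360894 = 0.00830056
  P(Z=C)·f_C = 0.07 × 0.175294 = 0.0122706
  P(Z=D)·f_D = 0.36 × 0.145369 = 0.0523328
Evidence: 0.00599828 + 0.00830056 + 0.0122706 + 0.0523328 = 0.0789022
P(Component C | the observation) ≈ 0.156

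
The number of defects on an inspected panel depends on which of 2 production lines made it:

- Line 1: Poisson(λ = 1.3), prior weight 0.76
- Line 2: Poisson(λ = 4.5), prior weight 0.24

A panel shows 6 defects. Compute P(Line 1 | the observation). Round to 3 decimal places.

By Bayes' theorem, P(k | x) = w_k f_k(x) / Σ_j w_j f_j(x).
Component likelihoods at x = 6 defects:
  p_1 = 0.00182703
  p_2 = 0.12812
Prior × likelihood for each component:
  w_1·p_1 = 0.76 × 0.00182703 = 0.00138854
  w_2·p_2 = 0.24 × 0.12812 = 0.0307488
Denominator: 0.00138854 + 0.0307488 = 0.0321374
Responsibility of Line 1: 0.00138854 / 0.0321374 ≈ 0.043

0.043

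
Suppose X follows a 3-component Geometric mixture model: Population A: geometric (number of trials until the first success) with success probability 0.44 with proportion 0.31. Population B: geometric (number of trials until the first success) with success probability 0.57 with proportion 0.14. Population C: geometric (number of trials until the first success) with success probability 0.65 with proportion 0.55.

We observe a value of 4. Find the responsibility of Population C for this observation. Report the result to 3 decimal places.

0.336

P(component k | x) = π_k·f_k(x) / marginal(x), where marginal(x) = Σ_j π_j·f_j(x).
Geometric probabilities:
  f_A = 0.44·(1−0.44)^3 = 0.44·0.175616 = 0.077271
  f_B = 0.57·(1−0.57)^3 = 0.57·0.079507 = 0.045319
  f_C = 0.65·(1−0.65)^3 = 0.65·0.042875 = 0.0278687
Unnormalised posteriors:
  π_A·f_A = 0.31 × 0.077271 = 0.023954
  π_B·f_B = 0.14 × 0.045319 = 0.00634466
  π_C·f_C = 0.55 × 0.0278687 = 0.0153278
Normaliser: 0.023954 + 0.00634466 + 0.0153278 = 0.0456265
Responsibility of Population C: 0.0153278 / 0.0456265 ≈ 0.336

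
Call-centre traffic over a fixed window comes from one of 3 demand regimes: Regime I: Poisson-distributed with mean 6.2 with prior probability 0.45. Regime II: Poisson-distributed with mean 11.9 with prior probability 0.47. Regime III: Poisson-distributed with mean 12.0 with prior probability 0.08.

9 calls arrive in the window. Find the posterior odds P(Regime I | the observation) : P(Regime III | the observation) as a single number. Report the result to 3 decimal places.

Only the two components matter; the odds are (P(Z=i) f_i(x)) / (P(Z=j) f_j(x)).
Component likelihoods at x = 9 calls:
  p_I = e^(−6.2)·6.2^9/9! = 0.0757071
  p_II = e^(−11.9)·11.9^9/9! = 0.0895479
  p_III = e^(−12.0)·12.0^9/9! = 0.0873644
Odds = (0.45/0.08) × (0.0757071/0.0873644) = 5.625 × 0.866567 ≈ 4.874

4.874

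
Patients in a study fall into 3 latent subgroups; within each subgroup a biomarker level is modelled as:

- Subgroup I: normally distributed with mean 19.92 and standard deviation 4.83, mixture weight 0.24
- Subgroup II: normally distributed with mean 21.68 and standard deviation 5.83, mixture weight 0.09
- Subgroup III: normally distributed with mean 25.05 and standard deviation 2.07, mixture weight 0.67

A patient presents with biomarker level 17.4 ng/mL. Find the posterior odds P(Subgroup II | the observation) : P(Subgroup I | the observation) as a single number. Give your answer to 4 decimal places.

The posterior odds equal the prior odds times the likelihood ratio: (π_i/π_j)·(f_i(x)/f_j(x)).
Normal densities:
  L_I = (1/(4.83·√(2π)))·exp(−(17.4−19.92)²/(2·4.83²)) = 0.082597·exp(-0.13611) = 0.0720863
  L_II = (1/(5.83·√(2π)))·exp(−(17.4−21.68)²/(2·5.83²)) = 0.068429·exp(-0.26948) = 0.0522648
  L_III = (1/(2.07·√(2π)))·exp(−(17.4−25.05)²/(2·2.07²)) = 0.192726·exp(-6.82892) = 0.000208534
Posterior odds = (π_II·L_II) / (π_I·L_I) = (0.09·0.0522648) / (0.24·0.0720863) = 0.00470383 / 0.0173007 ≈ 0.2719

0.2719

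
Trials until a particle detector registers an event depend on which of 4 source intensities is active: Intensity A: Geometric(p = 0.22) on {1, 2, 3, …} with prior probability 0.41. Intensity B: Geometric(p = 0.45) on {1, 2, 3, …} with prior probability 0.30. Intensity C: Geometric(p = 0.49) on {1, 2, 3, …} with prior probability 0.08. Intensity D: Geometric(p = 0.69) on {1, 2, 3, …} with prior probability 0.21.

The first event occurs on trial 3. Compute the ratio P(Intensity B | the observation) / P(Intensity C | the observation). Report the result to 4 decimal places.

4.0053

Only the two components matter; the odds are (π_i f_i(x)) / (π_j f_j(x)).
Component likelihoods at x = 3:
  f_A = 0.22·(1−0.22)^2 = 0.22·0.6084 = 0.133848
  f_B = 0.45·(1−0.45)^2 = 0.45·0.3025 = 0.136125
  f_C = 0.49·(1−0.49)^2 = 0.49·0.2601 = 0.127449
  f_D = 0.69·(1−0.69)^2 = 0.69·0.0961 = 0.066309
Odds = (0.30/0.08) × (0.136125/0.127449) = 3.75 × 1.06807 ≈ 4.0053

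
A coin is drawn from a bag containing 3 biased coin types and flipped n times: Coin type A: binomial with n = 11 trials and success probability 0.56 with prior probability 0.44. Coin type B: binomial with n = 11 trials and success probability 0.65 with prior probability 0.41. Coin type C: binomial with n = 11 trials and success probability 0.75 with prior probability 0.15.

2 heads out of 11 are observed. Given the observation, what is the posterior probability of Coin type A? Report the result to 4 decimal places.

0.8592

Posterior ∝ prior × likelihood, so P(k | x) ∝ π_k f_k(x); normalise over all components.
Binomial probabilities:
  L_A = C(11,2)·0.56^2·0.44^9 = 55·0.3136·0.000618122 = 0.0106614
  L_B = C(11,2)·0.65^2·0.35^9 = 55·0.4225·7.88156e-05 = 0.00183148
  L_C = C(11,2)·0.75^2·0.25^9 = 55·0.5625·3.8147e-06 = 0.000118017
Prior × likelihood for each component:
  π_A·L_A = 0.44 × 0.0106614 = 0.004691
  π_B·L_B = 0.41 × 0.00183148 = 0.000750906
  π_C·L_C = 0.15 × 0.000118017 = 1.77026e-05
Denominator: 0.004691 + 0.000750906 + 1.77026e-05 = 0.00545961
Responsibility of Coin type A: 0.004691 / 0.00545961 ≈ 0.8592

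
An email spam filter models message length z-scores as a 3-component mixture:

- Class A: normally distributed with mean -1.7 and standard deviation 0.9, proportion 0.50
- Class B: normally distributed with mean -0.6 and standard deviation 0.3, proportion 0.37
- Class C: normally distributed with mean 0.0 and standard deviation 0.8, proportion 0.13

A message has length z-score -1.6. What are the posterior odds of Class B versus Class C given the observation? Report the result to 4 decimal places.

Posterior odds = (π_i f_i(x)) / (π_j f_j(x)); the normalising sum cancels.
Evaluate each component's likelihood at the observed value:
  L_A = (1/(0.9·√(2π)))·exp(−(-1.6−-1.7)²/(2·0.9²)) = 0.443269·exp(-0.00617) = 0.440541
  L_B = (1/(0.3·√(2π)))·exp(−(-1.6−-0.6)²/(2·0.3²)) = 1.329808·exp(-5.55556) = 0.00514093
  L_C = (1/(0.8·√(2π)))·exp(−(-1.6−0.0)²/(2·0.8²)) = 0.498678·exp(-2.00000) = 0.0674887
Odds = (0.37/0.13) × (0.00514093/0.0674887) = 2.84615 × 0.0761747 ≈ 0.2168

0.2168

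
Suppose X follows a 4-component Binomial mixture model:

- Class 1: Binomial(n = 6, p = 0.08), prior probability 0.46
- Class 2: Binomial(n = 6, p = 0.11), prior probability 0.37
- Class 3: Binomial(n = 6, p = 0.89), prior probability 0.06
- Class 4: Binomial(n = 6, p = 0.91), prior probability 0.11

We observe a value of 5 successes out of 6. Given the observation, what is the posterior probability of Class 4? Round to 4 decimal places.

0.6259

By Bayes' theorem, P(k | x) = π_k f_k(x) / Σ_j π_j f_j(x).
Component likelihoods at x = 5 successes out of 6:
  f_1 = C(6,5)·0.08^5·0.92^1 = 6·3.2768e-06·0.92 = 1.80879e-05
  f_2 = C(6,5)·0.11^5·0.89^1 = 6·1.61051e-05·0.89 = 8.60012e-05
  f_3 = C(6,5)·0.89^5·0.11^1 = 6·0.558406·0.11 = 0.368548
  f_4 = C(6,5)·0.91^5·0.09^1 = 6·0.624032·0.09 = 0.336977
Unnormalised posteriors:
  π_1·f_1 = 0.46 × 1.80879e-05 = 8.32045e-06
  π_2·f_2 = 0.37 × 8.60012e-05 = 3.18205e-05
  π_3·f_3 = 0.06 × 0.368548 = 0.0221129
  π_4·f_4 = 0.11 × 0.336977 = 0.0370675
Sum: 8.32045e-06 + 3.18205e-05 + 0.0221129 + 0.0370675 = 0.0592205
P(Class 4 | data) ≈ 0.6259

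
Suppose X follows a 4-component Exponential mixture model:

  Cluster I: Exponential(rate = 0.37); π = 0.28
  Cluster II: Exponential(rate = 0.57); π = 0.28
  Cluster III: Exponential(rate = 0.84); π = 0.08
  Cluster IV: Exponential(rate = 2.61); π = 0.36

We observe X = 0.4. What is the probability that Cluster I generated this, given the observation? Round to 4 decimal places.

0.1501

P(component k | x) = P(Z=k)·f_k(x) / marginal(x), where marginal(x) = Σ_j P(Z=j)·f_j(x).
Exponential densities:
  p_I = 0.37·e^(−0.37·0.4) = 0.37·e^(−0.1480) = 0.3191
  p_II = 0.57·e^(−0.57·0.4) = 0.57·e^(−0.2280) = 0.453791
  p_III = 0.84·e^(−0.84·0.4) = 0.84·e^(−0.3360) = 0.600283
  p_IV = 2.61·e^(−2.61·0.4) = 2.61·e^(−1.0440) = 0.918834
Multiply by the mixture weights:
  P(Z=I)·p_I = 0.28 × 0.3191 = 0.0893479
  P(Z=II)·p_II = 0.28 × 0.453791 = 0.127061
  P(Z=III)·p_III = 0.08 × 0.600283 = 0.0480227
  P(Z=IV)·p_IV = 0.36 × 0.918834 = 0.33078
Evidence: 0.0893479 + 0.127061 + 0.0480227 + 0.33078 = 0.595212
Responsibility of Cluster I: 0.0893479 / 0.595212 ≈ 0.1501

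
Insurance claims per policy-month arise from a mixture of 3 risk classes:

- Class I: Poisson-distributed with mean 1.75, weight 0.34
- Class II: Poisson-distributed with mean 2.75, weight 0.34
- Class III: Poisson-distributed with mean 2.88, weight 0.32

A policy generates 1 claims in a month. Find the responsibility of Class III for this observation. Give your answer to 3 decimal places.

0.241

P(component k | x) = π_k·f_k(x) / marginal(x), where marginal(x) = Σ_j π_j·f_j(x).
Evaluate each component's likelihood at the observed value:
  L_I = 0.304104
  L_II = 0.175802
  L_III = 0.161668
Weight by the priors:
  π_I·L_I = 0.34 × 0.304104 = 0.103395
  π_II·L_II = 0.34 × 0.175802 = 0.0597726
  π_III·L_III = 0.32 × 0.161668 = 0.0517338
Sum: 0.103395 + 0.0597726 + 0.0517338 = 0.214902
P(Class III | the observation) ≈ 0.241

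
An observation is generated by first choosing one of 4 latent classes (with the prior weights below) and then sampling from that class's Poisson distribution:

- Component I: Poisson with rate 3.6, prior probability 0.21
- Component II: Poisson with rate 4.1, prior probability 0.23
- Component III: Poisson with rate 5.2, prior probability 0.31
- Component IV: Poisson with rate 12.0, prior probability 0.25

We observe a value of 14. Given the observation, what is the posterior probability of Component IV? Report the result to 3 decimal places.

0.990

P(component k | x) = π_k·f_k(x) / marginal(x), where marginal(x) = Σ_j π_j·f_j(x).
Component likelihoods at x = 14:
  f_I = e^(−3.6)·3.6^14/14! = 1.92472e-05
  f_II = e^(−4.1)·4.1^14/14! = 7.21038e-05
  f_III = e^(−5.2)·5.2^14/14! = 0.000668817
  f_IV = e^(−12.0)·12.0^14/14! = 0.0904889
Weight by the priors:
  π_I·f_I = 0.21 × 1.92472e-05 = 4.0419e-06
  π_II·f_II = 0.23 × 7.21038e-05 = 1.65839e-05
  π_III·f_III = 0.31 × 0.000668817 = 0.000207333
  π_IV·f_IV = 0.25 × 0.0904889 = 0.0226222
Marginal: 4.0419e-06 + 1.65839e-05 + 0.000207333 + 0.0226222 = 0.0228502
So the posterior for Component IV is 0.0226222 / 0.0228502 ≈ 0.990.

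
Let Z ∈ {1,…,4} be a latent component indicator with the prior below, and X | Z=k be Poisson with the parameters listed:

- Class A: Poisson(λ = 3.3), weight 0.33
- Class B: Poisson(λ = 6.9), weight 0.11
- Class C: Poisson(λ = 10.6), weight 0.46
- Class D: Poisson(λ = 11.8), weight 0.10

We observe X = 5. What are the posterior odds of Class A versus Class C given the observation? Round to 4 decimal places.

3.1056

The posterior odds equal the prior odds times the likelihood ratio: (P(Z=i)/P(Z=j))·(f_i(x)/f_j(x)).
Component likelihoods at x = 5:
  L_A = 0.120286
  L_B = 0.131351
  L_C = 0.027786
  L_D = 0.0143072
Odds = (0.33/0.46) × (0.120286/0.027786) = 0.717391 × 4.32902 ≈ 3.1056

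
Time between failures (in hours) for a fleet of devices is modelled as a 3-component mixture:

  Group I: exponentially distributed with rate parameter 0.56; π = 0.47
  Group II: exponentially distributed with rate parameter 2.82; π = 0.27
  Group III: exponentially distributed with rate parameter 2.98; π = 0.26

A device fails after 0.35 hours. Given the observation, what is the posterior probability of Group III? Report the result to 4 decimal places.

By Bayes' theorem, P(k | x) = w_k f_k(x) / Σ_j w_j f_j(x).
Component likelihoods at x = 0.35 hours:
  L_I = 0.56·e^(−0.56·0.35) = 0.56·e^(−0.1960) = 0.460327
  L_II = 2.82·e^(−2.82·0.35) = 2.82·e^(−0.9870) = 1.05099
  L_III = 2.98·e^(−2.98·0.35) = 2.98·e^(−1.0430) = 1.05014
Unnormalised posteriors:
  w_I·L_I = 0.47 × 0.460327 = 0.216354
  w_II·L_II = 0.27 × 1.05099 = 0.283769
  w_III·L_III = 0.26 × 1.05014 = 0.273036
Evidence: 0.216354 + 0.283769 + 0.273036 = 0.773158
P(Group III | x) ≈ 0.3531

0.3531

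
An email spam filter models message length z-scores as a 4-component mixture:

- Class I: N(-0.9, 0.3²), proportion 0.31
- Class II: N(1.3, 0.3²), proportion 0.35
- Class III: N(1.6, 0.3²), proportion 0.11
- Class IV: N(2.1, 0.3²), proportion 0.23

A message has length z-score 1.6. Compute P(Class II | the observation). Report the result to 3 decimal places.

P(component k | x) = P(Z=k)·f_k(x) / marginal(x), where marginal(x) = Σ_j P(Z=j)·f_j(x).
Normal densities:
  p_I = (1/(0.3·√(2π)))·exp(−(1.6−-0.9)²/(2·0.3²)) = 1.329808·exp(-34.72222) = 1.10693e-15
  p_II = (1/(0.3·√(2π)))·exp(−(1.6−1.3)²/(2·0.3²)) = 1.329808·exp(-0.50000) = 0.806569
  p_III = (1/(0.3·√(2π)))·exp(−(1.6−1.6)²/(2·0.3²)) = 1.329808·exp(-0.00000) = 1.32981
  p_IV = (1/(0.3·√(2π)))·exp(−(1.6−2.1)²/(2·0.3²)) = 1.329808·exp(-1.38889) = 0.33159
Weight by the priors:
  P(Z=I)·p_I = 0.31 × 1.10693e-15 = 3.43148e-16
  P(Z=II)·p_II = 0.35 × 0.806569 = 0.282299
  P(Z=III)·p_III = 0.11 × 1.32981 = 0.146279
  P(Z=IV)·p_IV = 0.23 × 0.33159 = 0.0762658
Marginal: 3.43148e-16 + 0.282299 + 0.146279 + 0.0762658 = 0.504844
Responsibility of Class II: 0.282299 / 0.504844 ≈ 0.559

0.559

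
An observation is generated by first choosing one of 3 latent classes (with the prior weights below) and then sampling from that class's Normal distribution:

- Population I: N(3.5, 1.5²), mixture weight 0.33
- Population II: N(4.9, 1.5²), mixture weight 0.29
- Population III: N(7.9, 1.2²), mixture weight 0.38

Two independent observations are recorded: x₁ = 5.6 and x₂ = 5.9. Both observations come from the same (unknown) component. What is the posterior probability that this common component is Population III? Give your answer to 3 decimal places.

The responsibility of component k is P(Z=k) f_k(x) divided by Σ_j P(Z=j) f_j(x).
Since both observations come from the same component, the likelihood for component k is f_k(x₁)·f_k(x₂).
  p_I = [0.0998183] × [0.0739472] = 0.00738129
  p_II = [0.238522] × [0.212965] = 0.050797
  p_III = [0.0529681] × [0.0828976] = 0.00439093
Multiply by the mixture weights:
  P(Z=I)·p_I = 0.33 × 0.00738129 = 0.00243582
  P(Z=II)·p_II = 0.29 × 0.050797 = 0.0147311
  P(Z=III)·p_III = 0.38 × 0.00439093 = 0.00166855
Sum: 0.00243582 + 0.0147311 + 0.00166855 = 0.0188355
So the posterior for Population III is 0.00166855 / 0.0188355 ≈ 0.089.

0.089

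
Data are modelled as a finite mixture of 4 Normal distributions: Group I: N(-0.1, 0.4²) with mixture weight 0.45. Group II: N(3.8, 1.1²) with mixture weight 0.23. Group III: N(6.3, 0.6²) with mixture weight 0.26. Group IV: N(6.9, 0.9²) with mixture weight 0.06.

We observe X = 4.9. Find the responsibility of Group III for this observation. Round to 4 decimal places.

0.1770

Apply Bayes' rule: the posterior for each component is proportional to its prior times its likelihood at x.
Evaluate each component's likelihood at the observed value:
  f_I = (1/(0.4·√(2π)))·exp(−(4.9−-0.1)²/(2·0.4²)) = 0.997356·exp(-78.12500) = 1.1738e-34
  f_II = (1/(1.1·√(2π)))·exp(−(4.9−3.8)²/(2·1.1²)) = 0.362675·exp(-0.50000) = 0.219973
  f_III = (1/(0.6·√(2π)))·exp(−(4.9−6.3)²/(2·0.6²)) = 0.664904·exp(-2.72222) = 0.0437031
  f_IV = (1/(0.9·√(2π)))·exp(−(4.9−6.9)²/(2·0.9²)) = 0.443269·exp(-2.46914) = 0.0375263
Weight by the priors:
  π_I·f_I = 0.45 × 1.1738e-34 = 5.28209e-35
  π_II·f_II = 0.23 × 0.219973 = 0.0505939
  π_III·f_III = 0.26 × 0.0437031 = 0.0113628
  π_IV·f_IV = 0.06 × 0.0375263 = 0.00225158
Sum: 5.28209e-35 + 0.0505939 + 0.0113628 + 0.00225158 = 0.0642083
P(Group III | 4.9) = 0.0113628 / 0.0642083 ≈ 0.1770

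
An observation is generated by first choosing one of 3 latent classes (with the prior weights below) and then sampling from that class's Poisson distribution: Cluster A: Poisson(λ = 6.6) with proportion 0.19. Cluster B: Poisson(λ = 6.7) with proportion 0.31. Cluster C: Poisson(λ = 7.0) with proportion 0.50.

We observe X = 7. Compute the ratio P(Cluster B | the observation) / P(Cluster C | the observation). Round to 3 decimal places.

The posterior odds equal the prior odds times the likelihood ratio: (P(Z=i)/P(Z=j))·(f_i(x)/f_j(x)).
Component likelihoods at x = 7:
  f_A = 0.147243
  f_B = 0.14802
  f_C = 0.149003
Odds = (0.31/0.50) × (0.14802/0.149003) = 0.62 × 0.993403 ≈ 0.616

0.616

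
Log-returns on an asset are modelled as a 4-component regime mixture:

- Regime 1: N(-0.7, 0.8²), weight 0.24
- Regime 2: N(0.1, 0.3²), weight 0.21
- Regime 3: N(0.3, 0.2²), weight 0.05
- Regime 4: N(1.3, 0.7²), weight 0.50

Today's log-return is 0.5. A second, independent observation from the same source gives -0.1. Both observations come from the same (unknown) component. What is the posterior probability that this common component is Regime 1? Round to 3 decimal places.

The responsibility of component k is w_k f_k(x) divided by Σ_j w_j f_j(x).
Since both observations come from the same component, the likelihood for component k is f_k(x₁)·f_k(x₂).
  p_1 = [0.161897] × [0.376422] = 0.0609416
  p_2 = [0.5467] × [1.06483] = 0.582141
  p_3 = [1.20985] × [0.269955] = 0.326606
  p_4 = [0.296614] × [0.07713] = 0.0228778
Weight by the priors:
  w_1·p_1 = 0.24 × 0.0609416 = 0.014626
  w_2·p_2 = 0.21 × 0.582141 = 0.12225
  w_3·p_3 = 0.05 × 0.326606 = 0.0163303
  w_4·p_4 = 0.50 × 0.0228778 = 0.0114389
Marginal: 0.014626 + 0.12225 + 0.0163303 + 0.0114389 = 0.164645
So the posterior for Regime 1 is 0.014626 / 0.164645 ≈ 0.089.

0.089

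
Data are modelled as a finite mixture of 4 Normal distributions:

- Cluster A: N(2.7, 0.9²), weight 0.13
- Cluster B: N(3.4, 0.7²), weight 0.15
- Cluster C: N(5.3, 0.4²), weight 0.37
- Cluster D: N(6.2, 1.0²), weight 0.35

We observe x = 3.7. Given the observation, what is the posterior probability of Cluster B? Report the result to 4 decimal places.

Posterior ∝ prior × likelihood, so P(k | x) ∝ π_k f_k(x); normalise over all components.
Component likelihoods at x = 3.7:
  f_A = (1/(0.9·√(2π)))·exp(−(3.7−2.7)²/(2·0.9²)) = 0.443269·exp(-0.61728) = 0.239103
  f_B = (1/(0.7·√(2π)))·exp(−(3.7−3.4)²/(2·0.7²)) = 0.569918·exp(-0.09184) = 0.51991
  f_C = (1/(0.4·√(2π)))·exp(−(3.7−5.3)²/(2·0.4²)) = 0.997356·exp(-8.00000) = 0.000334576
  f_D = (1/(1.0·√(2π)))·exp(−(3.7−6.2)²/(2·1.0²)) = 0.398942·exp(-3.12500) = 0.0175283
Unnormalised posteriors:
  π_A·f_A = 0.13 × 0.239103 = 0.0310834
  π_B·f_B = 0.15 × 0.51991 = 0.0779864
  π_C·f_C = 0.37 × 0.000334576 = 0.000123793
  π_D·f_D = 0.35 × 0.0175283 = 0.00613491
Normaliser: 0.0310834 + 0.0779864 + 0.000123793 + 0.00613491 = 0.115328
P(Cluster B | the observation) = 0.0779864 / 0.115328 ≈ 0.6762

0.6762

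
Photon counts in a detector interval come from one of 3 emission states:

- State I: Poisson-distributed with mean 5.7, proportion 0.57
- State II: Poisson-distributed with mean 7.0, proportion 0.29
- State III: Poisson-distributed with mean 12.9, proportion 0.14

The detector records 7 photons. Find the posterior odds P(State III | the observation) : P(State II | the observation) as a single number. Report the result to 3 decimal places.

0.095

Only the two components matter; the odds are (w_i f_i(x)) / (w_j f_j(x)).
Poisson probabilities:
  f_I = e^(−5.7)·5.7^7/7! = 0.129782
  f_II = e^(−7.0)·7.0^7/7! = 0.149003
  f_III = e^(−12.9)·12.9^7/7! = 0.0294645
Posterior odds = (w_III·f_III) / (w_II·f_II) = (0.14·0.0294645) / (0.29·0.149003) = 0.00412503 / 0.0432108 ≈ 0.095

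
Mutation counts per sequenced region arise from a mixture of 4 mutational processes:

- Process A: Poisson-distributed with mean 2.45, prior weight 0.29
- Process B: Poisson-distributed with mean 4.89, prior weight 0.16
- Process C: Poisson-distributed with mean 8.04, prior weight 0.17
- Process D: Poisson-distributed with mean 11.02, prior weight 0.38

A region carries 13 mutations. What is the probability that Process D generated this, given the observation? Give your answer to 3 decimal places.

P(component k | x) = w_k·f_k(x) / marginal(x), where marginal(x) = Σ_j w_j·f_j(x).
Component likelihoods at x = 13 mutations:
  L_A = e^(−2.45)·2.45^13/13! = 1.58802e-06
  L_B = e^(−4.89)·4.89^13/13! = 0.00110417
  L_C = e^(−8.04)·8.04^13/13! = 0.0303613
  L_D = e^(−11.02)·11.02^13/13! = 0.0929298
Prior × likelihood for each component:
  w_A·L_A = 0.29 × 1.58802e-06 = 4.60527e-07
  w_B·L_B = 0.16 × 0.00110417 = 0.000176667
  w_C·L_C = 0.17 × 0.0303613 = 0.00516142
  w_D·L_D = 0.38 × 0.0929298 = 0.0353133
Marginal: 4.60527e-07 + 0.000176667 + 0.00516142 + 0.0353133 = 0.0406519
So the posterior for Process D is 0.0353133 / 0.0406519 ≈ 0.869.

0.869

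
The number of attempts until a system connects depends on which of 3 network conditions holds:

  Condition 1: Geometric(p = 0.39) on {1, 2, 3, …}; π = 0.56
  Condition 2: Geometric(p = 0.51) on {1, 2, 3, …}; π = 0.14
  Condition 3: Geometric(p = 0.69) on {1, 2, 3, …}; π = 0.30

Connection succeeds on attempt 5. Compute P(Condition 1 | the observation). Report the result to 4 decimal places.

0.8338

Posterior ∝ prior × likelihood, so P(k | x) ∝ π_k f_k(x); normalise over all components.
Geometric probabilities:
  L_1 = 0.39·(1−0.39)^4 = 0.39·0.138458 = 0.0539988
  L_2 = 0.51·(1−0.51)^4 = 0.51·0.057648 = 0.0294005
  L_3 = 0.69·(1−0.69)^4 = 0.69·0.00923521 = 0.00637229
Weight by the priors:
  π_1·L_1 = 0.56 × 0.0539988 = 0.0302393
  π_2·L_2 = 0.14 × 0.0294005 = 0.00411607
  π_3·L_3 = 0.30 × 0.00637229 = 0.00191169
Sum: 0.0302393 + 0.00411607 + 0.00191169 = 0.0362671
So the posterior for Condition 1 is 0.0302393 / 0.0362671 ≈ 0.8338.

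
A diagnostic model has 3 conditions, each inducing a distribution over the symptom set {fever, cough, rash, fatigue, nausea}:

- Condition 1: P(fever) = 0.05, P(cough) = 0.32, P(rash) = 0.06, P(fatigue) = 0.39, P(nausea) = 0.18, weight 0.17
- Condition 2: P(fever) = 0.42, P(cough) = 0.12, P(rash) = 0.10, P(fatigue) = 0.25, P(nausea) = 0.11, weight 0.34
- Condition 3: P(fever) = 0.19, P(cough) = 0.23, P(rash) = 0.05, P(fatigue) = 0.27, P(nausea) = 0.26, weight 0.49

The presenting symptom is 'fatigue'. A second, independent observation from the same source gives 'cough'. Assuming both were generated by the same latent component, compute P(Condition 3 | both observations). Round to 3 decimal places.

0.492

Apply Bayes' rule: the posterior for each component is proportional to its prior times its likelihood at x.
Since both observations come from the same component, the likelihood for component k is f_k(x₁)·f_k(x₂).
  f_1 = [P(fatigue | comp) = 0.39] × [0.32] = 0.1248
  f_2 = [P(fatigue | comp) = 0.25] × [0.12] = 0.03
  f_3 = [P(fatigue | comp) = 0.27] × [0.23] = 0.0621
Unnormalised posteriors:
  π_1·f_1 = 0.17 × 0.1248 = 0.021216
  π_2·f_2 = 0.34 × 0.03 = 0.0102
  π_3·f_3 = 0.49 × 0.0621 = 0.030429
Sum: 0.021216 + 0.0102 + 0.030429 = 0.061845
So the posterior for Condition 3 is 0.030429 / 0.061845 ≈ 0.492.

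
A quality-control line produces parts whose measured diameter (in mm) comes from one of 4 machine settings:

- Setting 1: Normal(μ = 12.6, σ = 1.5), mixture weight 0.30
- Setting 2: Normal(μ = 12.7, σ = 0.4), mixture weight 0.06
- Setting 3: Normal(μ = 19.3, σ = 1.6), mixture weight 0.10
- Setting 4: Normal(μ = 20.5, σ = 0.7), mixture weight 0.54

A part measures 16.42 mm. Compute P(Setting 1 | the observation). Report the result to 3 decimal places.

0.387

Posterior ∝ prior × likelihood, so P(k | x) ∝ π_k f_k(x); normalise over all components.
Normal densities:
  p_1 = 0.0103874
  p_2 = 1.65114e-19
  p_3 = 0.0493438
  p_4 = 2.39239e-08
Prior × likelihood for each component:
  π_1·p_1 = 0.30 × 0.0103874 = 0.00311623
  π_2·p_2 = 0.06 × 1.65114e-19 = 9.90687e-21
  π_3·p_3 = 0.10 × 0.0493438 = 0.00493438
  π_4·p_4 = 0.54 × 2.39239e-08 = 1.29189e-08
Normaliser: 0.00311623 + 9.90687e-21 + 0.00493438 + 1.29189e-08 = 0.00805063
So the posterior for Setting 1 is 0.00311623 / 0.00805063 ≈ 0.387.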